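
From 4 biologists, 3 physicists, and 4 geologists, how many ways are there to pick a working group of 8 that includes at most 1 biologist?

Split by how many biologists are chosen (0 through 1).
Sum: C(4,0)·C(7,8) + C(4,1)·C(7,7) = 0 + 4 = 4.

4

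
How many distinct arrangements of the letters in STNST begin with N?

Fix N in the first position and arrange the remaining 4 letters.
Those 4 letters have S appearing twice and T appearing twice, giving (4)!/(2!·2!) = 6.

6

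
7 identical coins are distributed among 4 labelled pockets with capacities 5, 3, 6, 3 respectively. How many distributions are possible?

Without the upper bounds there are C(10,3) = 120 ways to split 7 among 4 pockets.
Subtract solutions that violate a single cap (substitute x_i' = x_i − (cap_i+1)): x_1 ≥ 6 gives C(4,3) = 4; x_2 ≥ 4 gives C(6,3) = 20; x_3 ≥ 7 gives C(3,3) = 1; x_4 ≥ 4 gives C(6,3) = 20. Together 45.
No two caps can be exceeded simultaneously, so the pair terms are all 0.
By inclusion–exclusion the count is 120 − 45 + 0 = 75.

75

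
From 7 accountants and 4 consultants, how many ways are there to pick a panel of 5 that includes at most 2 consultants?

371

Split by how many consultants are chosen (0 through 2).
Sum: C(4,0)·C(7,5) + C(4,1)·C(7,4) + C(4,2)·C(7,3) = 21 + 140 + 210 = 371.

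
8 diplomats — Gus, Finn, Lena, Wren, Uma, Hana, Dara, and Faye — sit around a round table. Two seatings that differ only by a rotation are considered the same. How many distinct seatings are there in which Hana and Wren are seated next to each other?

Glue Hana and Wren into a block (2 internal orders). Seating 7 units around a circle gives (6)! arrangements.
So 2 × (6)! = 2 × 720 = 1440.

1440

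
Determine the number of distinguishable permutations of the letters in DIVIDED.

420

Letter multiplicities in DIVIDED: D×3, E×1, I×2, V×1.
Dividing 7! = 5040 by 3!·2! = 12 for the repeated letters gives 420.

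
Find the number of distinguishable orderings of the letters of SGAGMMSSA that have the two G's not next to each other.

5880

There are 9!/(3!·2!·2!·2!) = 7560 arrangements of SGAGMMSSA in total.
If the two G's are adjacent, glue them into one block, leaving 8 items to arrange: (8)!/(3!·2!·2!) = 1680 ways.
Hence 7560 − 1680 = 5880.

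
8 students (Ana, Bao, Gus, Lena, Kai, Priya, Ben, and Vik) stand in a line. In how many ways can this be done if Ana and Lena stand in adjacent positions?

10080

Treat {Ana, Lena} as a single unit. There are 7 units to order, and the pair itself can be ordered 2 ways.
So the count is 2·(7)! = 10080.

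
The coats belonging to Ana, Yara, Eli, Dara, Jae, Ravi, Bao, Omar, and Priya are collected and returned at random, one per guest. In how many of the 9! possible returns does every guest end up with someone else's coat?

133496

Count assignments avoiding every fixed point. For any j of the 9 guests fixed to their own coat, the other 9−j can be arranged in (9−j)! ways.
By inclusion–exclusion this is Σ_{j=0}^{9} (−1)^j C(9,j)·(9−j)!.
Computing: 362880 − 362880 + 181440 − 60480 + 15120 − 3024 + 504 − 72 + 9 − 1 = 133496.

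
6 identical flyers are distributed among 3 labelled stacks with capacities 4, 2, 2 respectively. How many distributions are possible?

6

Ignoring the caps, the number of non-negative solutions to x_1+…+x_3 = 6 is C(8,2) = 28.
Subtract solutions that violate a single cap (substitute x_i' = x_i − (cap_i+1)): x_1 ≥ 5 gives C(3,2) = 3; x_2 ≥ 3 gives C(5,2) = 10; x_3 ≥ 3 gives C(5,2) = 10. Together 23.
Add back pairs where two caps are both exceeded: 0 + 0 + 1 = 1.
By inclusion–exclusion the count is 28 − 23 + 1 = 6.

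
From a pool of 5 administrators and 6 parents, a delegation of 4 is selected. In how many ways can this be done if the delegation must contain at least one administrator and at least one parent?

Unrestricted: C(11,4) = 330 ways to pick any 4 of the 11.
Subtract selections that omit an entire group: no administrators → C(6,4) = 15; no parents → C(5,4) = 5.
Both groups omitted at once is impossible, so 330 − 20 = 310.

310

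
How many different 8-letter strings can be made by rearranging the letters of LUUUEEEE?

LUUUEEEE has 8 letters with E appearing 4 times and U appearing 3 times.
The number of distinct arrangements is 8!/(4!·3!) = 40320/144 = 280.

280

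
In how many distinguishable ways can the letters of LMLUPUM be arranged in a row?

The 7 letters of LMLUPUM have repeats: L appearing twice, M appearing twice, and U appearing twice.
Dividing 7! = 5040 by 2!·2!·2! = 8 for the repeated letters gives 630.

630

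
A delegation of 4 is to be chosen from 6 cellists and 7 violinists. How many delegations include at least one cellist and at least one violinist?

With no constraint there are C(13,4) = 715 possible selections.
Subtract selections that omit an entire group: no cellists → C(7,4) = 35; no violinists → C(6,4) = 15.
Both groups omitted at once is impossible, so 715 − 50 = 665.

665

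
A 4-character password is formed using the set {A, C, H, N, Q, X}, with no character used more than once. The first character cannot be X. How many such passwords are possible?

The first character has 6−1 = 5 choices (anything except X).
The remaining 3 characters are filled from the other 5 symbols without repetition: 5 × 4 × 3 = 60.
Total: 5 × 60 = 300.

300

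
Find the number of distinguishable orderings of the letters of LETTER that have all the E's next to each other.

Treat the 2 copies of E as a single block. The multiset to arrange is then {EE, L, R, T, T}, 5 items in all.
That gives (5)!/(2!) = 60 arrangements.

60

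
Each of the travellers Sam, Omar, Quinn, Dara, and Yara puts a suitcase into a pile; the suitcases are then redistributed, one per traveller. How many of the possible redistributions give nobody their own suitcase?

This is the derangement count D_5: permutations of 5 items with no fixed point.
By inclusion–exclusion this is Σ_{j=0}^{5} (−1)^j C(5,j)·(5−j)!.
Computing: 120 − 120 + 60 − 20 + 5 − 1 = 44.

44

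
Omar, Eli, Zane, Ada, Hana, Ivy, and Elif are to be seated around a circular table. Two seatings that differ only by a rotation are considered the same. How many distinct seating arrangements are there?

Around a circle, 7 distinct people have 7!/7 = (6)! = 720 rotationally distinct seatings.

720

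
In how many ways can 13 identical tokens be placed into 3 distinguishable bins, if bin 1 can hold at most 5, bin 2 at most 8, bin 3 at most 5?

By stars and bars, unrestricted non-negative solutions to x_1+…+x_3 = 13 number C(13+2,2) = 105.
Subtract solutions that violate a single cap (substitute x_i' = x_i − (cap_i+1)): x_1 ≥ 6 gives C(9,2) = 36; x_2 ≥ 9 gives C(6,2) = 15; x_3 ≥ 6 gives C(9,2) = 36. Together 87.
Add back pairs where two caps are both exceeded: 0 + 3 + 0 = 3.
By inclusion–exclusion the count is 105 − 87 + 3 = 21.

21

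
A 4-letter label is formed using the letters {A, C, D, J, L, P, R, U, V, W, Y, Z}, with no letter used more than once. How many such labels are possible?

11880

This is a permutation of 4 out of 12: P(12,4) = 12!/8!.
That product is 12 × 11 × 10 × 9 = 11880.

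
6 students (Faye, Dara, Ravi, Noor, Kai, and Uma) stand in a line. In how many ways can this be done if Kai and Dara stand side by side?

240

Glue Kai and Dara into one block (2 internal orders), leaving 5 units to arrange in a row.
So the count is 2·(5)! = 240.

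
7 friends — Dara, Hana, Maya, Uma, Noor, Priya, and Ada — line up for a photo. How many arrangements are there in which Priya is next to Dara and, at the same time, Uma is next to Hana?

Treat {Priya,Dara} as one block (2 orders) and {Uma,Hana} as another (2 orders).
That leaves 5 units to arrange: 2 × 2 × 5! = 4 × 120 = 480.

480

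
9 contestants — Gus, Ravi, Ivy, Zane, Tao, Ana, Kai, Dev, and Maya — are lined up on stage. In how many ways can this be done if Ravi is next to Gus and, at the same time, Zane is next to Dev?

20160

Treat {Ravi,Gus} as one block (2 orders) and {Zane,Dev} as another (2 orders).
That leaves 7 units to arrange: 2 × 2 × 7! = 4 × 5040 = 20160.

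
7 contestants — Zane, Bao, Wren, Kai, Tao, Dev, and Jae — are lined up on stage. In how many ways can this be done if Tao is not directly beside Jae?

Of the 7! = 5040 arrangements, those with Tao and Jae adjacent number 2 × 6! = 1440 (treat the pair as a block with 2 internal orders).
Complementary counting: 5040 − 1440 = 3600.

3600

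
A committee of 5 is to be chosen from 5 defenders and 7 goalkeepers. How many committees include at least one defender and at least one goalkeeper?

770

With no constraint there are C(12,5) = 792 possible selections.
Subtract selections that omit an entire group: no defenders → C(7,5) = 21; no goalkeepers → C(5,5) = 1.
Both groups omitted at once is impossible, so 792 − 22 = 770.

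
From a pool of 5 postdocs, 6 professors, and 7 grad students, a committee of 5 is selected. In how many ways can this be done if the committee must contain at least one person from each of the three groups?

6055

Total 5-person selections from all 18: C(18,5) = 8568.
Subtract selections that omit an entire group: no postdocs → C(13,5) = 1287; no professors → C(12,5) = 792; no grad students → C(11,5) = 462.
Add back selections omitting two groups (i.e. drawn from a single group): C(5,5) + C(6,5) + C(7,5) = 28.
By inclusion–exclusion: 8568 − 2541 + 28 = 6055.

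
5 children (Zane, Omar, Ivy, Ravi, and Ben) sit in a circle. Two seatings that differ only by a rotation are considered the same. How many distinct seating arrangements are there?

Seat Zane anywhere (absorbing the rotational symmetry), then permute the other 4: (4)! = 24.

24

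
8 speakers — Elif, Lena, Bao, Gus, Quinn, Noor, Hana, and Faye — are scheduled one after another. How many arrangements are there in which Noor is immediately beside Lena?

Glue Noor and Lena into one block (2 internal orders), leaving 7 units to arrange in a row.
So the count is 2·(7)! = 10080.

10080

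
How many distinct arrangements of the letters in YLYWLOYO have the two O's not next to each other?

1260

There are 8!/(3!·2!·2!) = 1680 arrangements of YLYWLOYO in total.
If the two O's are adjacent, glue them into one block, leaving 7 items to arrange: (7)!/(3!·2!) = 420 ways.
Hence 1680 − 420 = 1260.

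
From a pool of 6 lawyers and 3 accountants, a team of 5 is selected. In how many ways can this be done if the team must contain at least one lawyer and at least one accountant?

120

With no constraint there are C(9,5) = 126 possible selections.
Subtract selections that omit an entire group: no lawyers → C(3,5) = 0; no accountants → C(6,5) = 6.
Both groups omitted at once is impossible, so 126 − 6 = 120.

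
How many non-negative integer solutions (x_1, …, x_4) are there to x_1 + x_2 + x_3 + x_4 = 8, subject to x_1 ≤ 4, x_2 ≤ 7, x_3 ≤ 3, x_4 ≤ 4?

Without the upper bounds there are C(11,3) = 165 ways to split 8 among 4 variables.
Subtract solutions that violate a single cap (substitute x_i' = x_i − (cap_i+1)): x_1 ≥ 5 gives C(6,3) = 20; x_2 ≥ 8 gives C(3,3) = 1; x_3 ≥ 4 gives C(7,3) = 35; x_4 ≥ 5 gives C(6,3) = 20. Together 76.
No two caps can be exceeded simultaneously, so the pair terms are all 0.
By inclusion–exclusion the count is 165 − 76 + 0 = 89.

89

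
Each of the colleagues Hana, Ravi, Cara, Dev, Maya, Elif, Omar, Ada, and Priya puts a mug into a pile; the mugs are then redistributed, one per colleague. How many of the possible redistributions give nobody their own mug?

Let Aᵢ be the assignments in which colleague i gets their own mug. We want the size of the complement of A₁∪…∪A_9.
By inclusion–exclusion this is Σ_{j=0}^{9} (−1)^j C(9,j)·(9−j)!.
Computing: 362880 − 362880 + 181440 − 60480 + 15120 − 3024 + 504 − 72 + 9 − 1 = 133496.

133496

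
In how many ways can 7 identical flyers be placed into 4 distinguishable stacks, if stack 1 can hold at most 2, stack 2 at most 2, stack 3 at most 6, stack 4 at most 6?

Ignoring the caps, the number of non-negative solutions to x_1+…+x_4 = 7 is C(10,3) = 120.
Subtract solutions that violate a single cap (substitute x_i' = x_i − (cap_i+1)): x_1 ≥ 3 gives C(7,3) = 35; x_2 ≥ 3 gives C(7,3) = 35; x_3 ≥ 7 gives C(3,3) = 1; x_4 ≥ 7 gives C(3,3) = 1. Together 72.
Add back pairs where two caps are both exceeded: 4 + 0 + 0 + 0 + 0 + 0 = 4.
By inclusion–exclusion the count is 120 − 72 + 4 = 52.

52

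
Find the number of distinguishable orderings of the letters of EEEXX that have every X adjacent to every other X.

Treat the 2 copies of X as a single block. The multiset to arrange is then {XX, E, E, E}, 4 items in all.
That gives (4)!/(3!) = 4 arrangements.

4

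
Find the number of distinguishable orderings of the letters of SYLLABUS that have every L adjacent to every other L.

Treat the 2 copies of L as a single block. The multiset to arrange is then {LL, A, B, S, S, U, Y}, 7 items in all.
That gives (7)!/(2!) = 2520 arrangements.

2520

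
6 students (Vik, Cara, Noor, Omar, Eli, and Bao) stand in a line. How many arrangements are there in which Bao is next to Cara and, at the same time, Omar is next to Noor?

96

Treat {Bao,Cara} as one block (2 orders) and {Omar,Noor} as another (2 orders).
That leaves 4 units to arrange: 2 × 2 × 4! = 4 × 24 = 96.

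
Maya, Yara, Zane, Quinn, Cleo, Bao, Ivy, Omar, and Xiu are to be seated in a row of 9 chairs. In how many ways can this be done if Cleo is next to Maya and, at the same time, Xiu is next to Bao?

Treat {Cleo,Maya} as one block (2 orders) and {Xiu,Bao} as another (2 orders).
That leaves 7 units to arrange: 2 × 2 × 7! = 4 × 5040 = 20160.

20160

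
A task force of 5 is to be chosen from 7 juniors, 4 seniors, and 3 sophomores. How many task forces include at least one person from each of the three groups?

Unrestricted: C(14,5) = 2002 ways to pick any 5 of the 14.
Selections missing a whole group: no juniors → C(7,5) = 21; no seniors → C(10,5) = 252; no sophomores → C(11,5) = 462.
Add back selections omitting two groups (i.e. drawn from a single group): C(7,5) + C(4,5) + C(3,5) = 21.
By inclusion–exclusion: 2002 − 735 + 21 = 1288.

1288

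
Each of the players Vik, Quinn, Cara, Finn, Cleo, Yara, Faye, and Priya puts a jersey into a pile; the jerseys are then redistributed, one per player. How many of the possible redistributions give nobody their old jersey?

Let Aᵢ be the assignments in which player i gets their old jersey. We want the size of the complement of A₁∪…∪A_8.
By inclusion–exclusion this is Σ_{j=0}^{8} (−1)^j C(8,j)·(8−j)!.
Computing: 40320 − 40320 + 20160 − 6720 + 1680 − 336 + 56 − 8 + 1 = 14833.

14833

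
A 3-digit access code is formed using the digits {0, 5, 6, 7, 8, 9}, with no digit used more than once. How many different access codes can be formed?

120

Choose and order 3 of the 6 symbols: the first digit has 6 options, the next 5, then 4.
6 × 5 × 4 = 120.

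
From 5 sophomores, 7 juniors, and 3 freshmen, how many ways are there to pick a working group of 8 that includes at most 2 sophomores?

Split by how many sophomores are chosen (0 through 2).
Sum: C(5,0)·C(10,8) + C(5,1)·C(10,7) + C(5,2)·C(10,6) = 45 + 600 + 2100 = 2745.

2745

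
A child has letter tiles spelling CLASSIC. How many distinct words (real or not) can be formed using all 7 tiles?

1260

The 7 letters of CLASSIC have repeats: C appearing twice and S appearing twice.
The number of distinct arrangements is 7!/(2!·2!) = 5040/4 = 1260.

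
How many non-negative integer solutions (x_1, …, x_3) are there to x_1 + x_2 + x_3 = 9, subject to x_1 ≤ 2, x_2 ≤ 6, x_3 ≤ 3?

6

Without the upper bounds there are C(11,2) = 55 ways to split 9 among 3 variables.
Subtract solutions that violate a single cap (substitute x_i' = x_i − (cap_i+1)): x_1 ≥ 3 gives C(8,2) = 28; x_2 ≥ 7 gives C(4,2) = 6; x_3 ≥ 4 gives C(7,2) = 21. Together 55.
Add back pairs where two caps are both exceeded: 0 + 6 + 0 = 6.
By inclusion–exclusion the count is 55 − 55 + 6 = 6.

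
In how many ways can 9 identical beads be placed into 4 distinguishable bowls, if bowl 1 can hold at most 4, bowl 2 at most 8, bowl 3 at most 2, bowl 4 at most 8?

103

Without the upper bounds there are C(12,3) = 220 ways to split 9 among 4 bowls.
Subtract solutions that violate a single cap (substitute x_i' = x_i − (cap_i+1)): x_1 ≥ 5 gives C(7,3) = 35; x_2 ≥ 9 gives C(3,3) = 1; x_3 ≥ 3 gives C(9,3) = 84; x_4 ≥ 9 gives C(3,3) = 1. Together 121.
Add back pairs where two caps are both exceeded: 0 + 4 + 0 + 0 + 0 + 0 = 4.
By inclusion–exclusion the count is 220 − 121 + 4 = 103.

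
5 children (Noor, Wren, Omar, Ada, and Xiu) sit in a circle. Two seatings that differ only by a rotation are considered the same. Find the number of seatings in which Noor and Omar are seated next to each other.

12

Glue Noor and Omar into a block (2 internal orders). Seating 4 units around a circle gives (3)! arrangements.
So 2 × (3)! = 2 × 6 = 12.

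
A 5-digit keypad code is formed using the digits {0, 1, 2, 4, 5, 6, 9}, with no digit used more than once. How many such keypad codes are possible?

Choose and order 5 of the 7 symbols: the first digit has 7 options, the next 6, and so on down to 3.
7 × 6 × 5 × 4 × 3 = 2520.

2520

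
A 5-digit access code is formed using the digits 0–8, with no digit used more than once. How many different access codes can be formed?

15120

Choose and order 5 of the 9 symbols: the first digit has 9 options, the next 8, and so on down to 5.
That product is 9 × 8 × 7 × 6 × 5 = 15120.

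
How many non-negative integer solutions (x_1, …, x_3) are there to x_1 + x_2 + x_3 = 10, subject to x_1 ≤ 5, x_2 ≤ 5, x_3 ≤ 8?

33

By stars and bars, unrestricted non-negative solutions to x_1+…+x_3 = 10 number C(10+2,2) = 66.
Subtract solutions that violate a single cap (substitute x_i' = x_i − (cap_i+1)): x_1 ≥ 6 gives C(6,2) = 15; x_2 ≥ 6 gives C(6,2) = 15; x_3 ≥ 9 gives C(3,2) = 3. Together 33.
No two caps can be exceeded simultaneously, so the pair terms are all 0.
By inclusion–exclusion the count is 66 − 33 + 0 = 33.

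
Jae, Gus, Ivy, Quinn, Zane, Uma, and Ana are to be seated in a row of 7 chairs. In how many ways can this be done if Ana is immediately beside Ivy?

1440

Glue Ana and Ivy into one block (2 internal orders), leaving 6 units to arrange in a row.
So the count is 2·(6)! = 1440.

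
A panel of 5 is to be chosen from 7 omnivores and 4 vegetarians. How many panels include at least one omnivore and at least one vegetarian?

With no constraint there are C(11,5) = 462 possible selections.
Subtract selections that omit an entire group: no omnivores → C(4,5) = 0; no vegetarians → C(7,5) = 21.
Both groups omitted at once is impossible, so 462 − 21 = 441.

441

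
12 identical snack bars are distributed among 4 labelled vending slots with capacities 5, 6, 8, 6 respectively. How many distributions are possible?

239

Ignoring the caps, the number of non-negative solutions to x_1+…+x_4 = 12 is C(15,3) = 455.
Subtract solutions that violate a single cap (substitute x_i' = x_i − (cap_i+1)): x_1 ≥ 6 gives C(9,3) = 84; x_2 ≥ 7 gives C(8,3) = 56; x_3 ≥ 9 gives C(6,3) = 20; x_4 ≥ 7 gives C(8,3) = 56. Together 216.
No two caps can be exceeded simultaneously, so the pair terms are all 0.
By inclusion–exclusion the count is 455 − 216 + 0 = 239.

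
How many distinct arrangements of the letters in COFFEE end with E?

With the last slot taken by E, it remains to arrange the other 5 letters (COFFE).
Those 5 letters have F appearing twice, giving (5)!/(2!) = 60.

60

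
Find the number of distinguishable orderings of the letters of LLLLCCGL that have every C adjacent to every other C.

42

Treat the 2 copies of C as a single block. The multiset to arrange is then {CC, G, L, L, L, L, L}, 7 items in all.
That gives (7)!/(5!) = 42 arrangements.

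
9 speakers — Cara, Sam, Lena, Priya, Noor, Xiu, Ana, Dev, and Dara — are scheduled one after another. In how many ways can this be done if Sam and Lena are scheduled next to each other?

Glue Sam and Lena into one block (2 internal orders), leaving 8 units to arrange in a row.
So the count is 2·(8)! = 80640.

80640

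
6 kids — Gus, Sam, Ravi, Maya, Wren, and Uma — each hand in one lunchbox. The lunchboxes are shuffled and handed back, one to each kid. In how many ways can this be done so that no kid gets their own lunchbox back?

Count assignments avoiding every fixed point. For any j of the 6 kids fixed to their own lunchbox, the other 6−j can be arranged in (6−j)! ways.
By inclusion–exclusion this is Σ_{j=0}^{6} (−1)^j C(6,j)·(6−j)!.
Computing: 720 − 720 + 360 − 120 + 30 − 6 + 1 = 265.

265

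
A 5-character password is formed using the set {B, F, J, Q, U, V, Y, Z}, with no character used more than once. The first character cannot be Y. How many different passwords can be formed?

5880

The first character has 8−1 = 7 choices (anything except Y).
The remaining 4 characters are filled from the other 7 symbols without repetition: 7 × 6 × 5 × 4 = 840.
Total: 7 × 840 = 5880.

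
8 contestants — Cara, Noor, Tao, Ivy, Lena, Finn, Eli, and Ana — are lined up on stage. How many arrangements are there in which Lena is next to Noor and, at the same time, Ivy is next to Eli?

Treat {Lena,Noor} as one block (2 orders) and {Ivy,Eli} as another (2 orders).
That leaves 6 units to arrange: 2 × 2 × 6! = 4 × 720 = 2880.

2880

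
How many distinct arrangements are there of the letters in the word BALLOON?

The 7 letters of BALLOON have repeats: L appearing twice and O appearing twice.
The number of distinct arrangements is 7!/(2!·2!) = 5040/4 = 1260.

1260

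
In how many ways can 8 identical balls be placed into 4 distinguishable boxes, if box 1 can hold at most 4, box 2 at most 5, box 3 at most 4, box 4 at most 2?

61

Without the upper bounds there are C(11,3) = 165 ways to split 8 among 4 boxes.
Subtract solutions that violate a single cap (substitute x_i' = x_i − (cap_i+1)): x_1 ≥ 5 gives C(6,3) = 20; x_2 ≥ 6 gives C(5,3) = 10; x_3 ≥ 5 gives C(6,3) = 20; x_4 ≥ 3 gives C(8,3) = 56. Together 106.
Add back pairs where two caps are both exceeded: 0 + 0 + 1 + 0 + 0 + 1 = 2.
By inclusion–exclusion the count is 165 − 106 + 2 = 61.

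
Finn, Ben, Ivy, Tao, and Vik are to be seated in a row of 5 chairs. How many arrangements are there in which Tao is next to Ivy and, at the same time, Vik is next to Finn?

Treat {Tao,Ivy} as one block (2 orders) and {Vik,Finn} as another (2 orders).
That leaves 3 units to arrange: 2 × 2 × 3! = 4 × 6 = 24.

24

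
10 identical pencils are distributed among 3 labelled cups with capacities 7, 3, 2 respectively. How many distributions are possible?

By stars and bars, unrestricted non-negative solutions to x_1+…+x_3 = 10 number C(10+2,2) = 66.
Subtract solutions that violate a single cap (substitute x_i' = x_i − (cap_i+1)): x_1 ≥ 8 gives C(4,2) = 6; x_2 ≥ 4 gives C(8,2) = 28; x_3 ≥ 3 gives C(9,2) = 36. Together 70.
Add back pairs where two caps are both exceeded: 0 + 0 + 10 = 10.
By inclusion–exclusion the count is 66 − 70 + 10 = 6.

6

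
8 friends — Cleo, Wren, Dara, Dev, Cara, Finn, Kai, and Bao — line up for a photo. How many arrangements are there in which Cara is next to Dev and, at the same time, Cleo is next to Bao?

Treat {Cara,Dev} as one block (2 orders) and {Cleo,Bao} as another (2 orders).
That leaves 6 units to arrange: 2 × 2 × 6! = 4 × 720 = 2880.

2880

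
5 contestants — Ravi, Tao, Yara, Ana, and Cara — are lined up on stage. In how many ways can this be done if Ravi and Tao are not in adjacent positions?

72

There are 5! = 120 arrangements in all. If Ravi and Tao are adjacent, merging them into one block gives 2·(4)! = 48 arrangements.
So 120 − 48 = 72 arrangements keep them apart.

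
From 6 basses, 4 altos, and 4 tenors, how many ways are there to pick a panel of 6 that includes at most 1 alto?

Split by how many altos are chosen (0 through 1).
Sum: C(4,0)·C(10,6) + C(4,1)·C(10,5) = 210 + 1008 = 1218.

1218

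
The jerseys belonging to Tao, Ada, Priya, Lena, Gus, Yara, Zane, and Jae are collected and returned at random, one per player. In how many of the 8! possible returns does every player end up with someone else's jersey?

Let Aᵢ be the assignments in which player i gets their old jersey. We want the size of the complement of A₁∪…∪A_8.
By inclusion–exclusion this is Σ_{j=0}^{8} (−1)^j C(8,j)·(8−j)!.
Computing: 40320 − 40320 + 20160 − 6720 + 1680 − 336 + 56 − 8 + 1 = 14833.

14833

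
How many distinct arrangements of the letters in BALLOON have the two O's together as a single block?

360

Treat the 2 copies of O as a single block. The multiset to arrange is then {OO, A, B, L, L, N}, 6 items in all.
That gives (6)!/(2!) = 360 arrangements.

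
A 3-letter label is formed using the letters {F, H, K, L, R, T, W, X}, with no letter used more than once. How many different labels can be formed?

Choose and order 3 of the 8 symbols: the first letter has 8 options, the next 7, then 6.
8 × 7 × 6 = 336.

336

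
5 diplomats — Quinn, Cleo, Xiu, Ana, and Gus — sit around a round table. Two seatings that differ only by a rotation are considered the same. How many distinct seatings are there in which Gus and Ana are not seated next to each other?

Without the restriction there are (4)! = 24 seatings.
Those with Gus next to Ana: fuse the pair into one unit and seat 4 units around a circle — 2·(3)! = 12.
Subtracting, 24 − 12 = 12.

12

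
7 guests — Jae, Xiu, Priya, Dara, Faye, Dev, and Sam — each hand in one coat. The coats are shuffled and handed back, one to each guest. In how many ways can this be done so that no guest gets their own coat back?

Count assignments avoiding every fixed point. For any j of the 7 guests fixed to their own coat, the other 7−j can be arranged in (7−j)! ways.
By inclusion–exclusion this is Σ_{j=0}^{7} (−1)^j C(7,j)·(7−j)!.
Computing: 5040 − 5040 + 2520 − 840 + 210 − 42 + 7 − 1 = 1854.

1854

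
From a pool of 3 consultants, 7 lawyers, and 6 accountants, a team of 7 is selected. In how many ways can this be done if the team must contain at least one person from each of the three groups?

Total 7-person selections from all 16: C(16,7) = 11440.
Subtract selections that omit an entire group: no consultants → C(13,7) = 1716; no lawyers → C(9,7) = 36; no accountants → C(10,7) = 120.
Add back selections omitting two groups (i.e. drawn from a single group): C(3,7) + C(7,7) + C(6,7) = 1.
By inclusion–exclusion: 11440 − 1872 + 1 = 9569.

9569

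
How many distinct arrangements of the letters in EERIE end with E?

With the last slot taken by E, it remains to arrange the other 4 letters (ERIE).
Those 4 letters have E appearing twice, giving (4)!/(2!) = 12.

12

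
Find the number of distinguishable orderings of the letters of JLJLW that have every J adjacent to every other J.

Treat the 2 copies of J as a single block. The multiset to arrange is then {JJ, L, L, W}, 4 items in all.
That gives (4)!/(2!) = 12 arrangements.

12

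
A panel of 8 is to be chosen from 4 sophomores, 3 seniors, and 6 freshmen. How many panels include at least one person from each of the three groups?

With no constraint there are C(13,8) = 1287 possible selections.
Subtract selections that omit an entire group: no sophomores → C(9,8) = 9; no seniors → C(10,8) = 45; no freshmen → C(7,8) = 0.
Add back selections omitting two groups (i.e. drawn from a single group): C(4,8) + C(3,8) + C(6,8) = 0.
By inclusion–exclusion: 1287 − 54 + 0 = 1233.

1233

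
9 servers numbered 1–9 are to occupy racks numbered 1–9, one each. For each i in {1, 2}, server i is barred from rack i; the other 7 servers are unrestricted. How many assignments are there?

Let Aᵢ (for i ∈ {1, 2}) be the placements that put server i in its forbidden rack. Any j of these fix j positions, leaving (9−j)! ways to fill the rest, and there are C(2,j) ways to pick which j.
By inclusion–exclusion, the number of valid placements is Σ_{j=0}^{2} (−1)^j C(2,j)·(9−j)!.
Computing: 362880 − 80640 + 5040 = 287280.

287280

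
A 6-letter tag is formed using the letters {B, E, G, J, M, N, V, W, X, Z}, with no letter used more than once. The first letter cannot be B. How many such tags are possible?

The first letter has 10−1 = 9 choices (anything except B).
The remaining 5 letters are filled from the other 9 symbols without repetition: 9 × 8 × 7 × 6 × 5 = 15120.
Total: 9 × 15120 = 136080.

136080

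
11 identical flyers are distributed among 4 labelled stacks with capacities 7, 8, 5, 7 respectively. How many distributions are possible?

Without the upper bounds there are C(14,3) = 364 ways to split 11 among 4 stacks.
Subtract solutions that violate a single cap (substitute x_i' = x_i − (cap_i+1)): x_1 ≥ 8 gives C(6,3) = 20; x_2 ≥ 9 gives C(5,3) = 10; x_3 ≥ 6 gives C(8,3) = 56; x_4 ≥ 8 gives C(6,3) = 20. Together 106.
No two caps can be exceeded simultaneously, so the pair terms are all 0.
By inclusion–exclusion the count is 364 − 106 + 0 = 258.

258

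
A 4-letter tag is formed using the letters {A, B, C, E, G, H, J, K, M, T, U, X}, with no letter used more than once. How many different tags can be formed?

11880

With no repetition, fill the 4 letters in order: 12 choices, then 11, down to 9.
12 × 11 × 10 × 9 = 11880.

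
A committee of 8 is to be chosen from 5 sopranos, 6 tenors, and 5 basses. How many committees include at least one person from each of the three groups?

12495

Unrestricted: C(16,8) = 12870 ways to pick any 8 of the 16.
Selections missing a whole group: no sopranos → C(11,8) = 165; no tenors → C(10,8) = 45; no basses → C(11,8) = 165.
Add back selections omitting two groups (i.e. drawn from a single group): C(5,8) + C(6,8) + C(5,8) = 0.
By inclusion–exclusion: 12870 − 375 + 0 = 12495.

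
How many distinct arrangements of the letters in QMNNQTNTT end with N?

Fix N in the last position and arrange the remaining 8 letters.
Those 8 letters have N appearing twice, Q appearing twice, and T appearing 3 times, giving (8)!/(3!·2!·2!) = 1680.

1680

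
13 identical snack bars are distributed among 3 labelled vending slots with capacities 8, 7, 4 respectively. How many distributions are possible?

Without the upper bounds there are C(15,2) = 105 ways to split 13 among 3 vending slots.
Subtract solutions that violate a single cap (substitute x_i' = x_i − (cap_i+1)): x_1 ≥ 9 gives C(6,2) = 15; x_2 ≥ 8 gives C(7,2) = 21; x_3 ≥ 5 gives C(10,2) = 45. Together 81.
Add back pairs where two caps are both exceeded: 0 + 0 + 1 = 1.
By inclusion–exclusion the count is 105 − 81 + 1 = 25.

25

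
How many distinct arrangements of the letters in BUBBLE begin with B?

60

With the first slot taken by B, it remains to arrange the other 5 letters (UBBLE).
Those 5 letters have B appearing twice, giving (5)!/(2!) = 60.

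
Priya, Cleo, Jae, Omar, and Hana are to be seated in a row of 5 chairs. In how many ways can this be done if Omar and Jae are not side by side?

72

There are 5! = 120 arrangements in all. If Omar and Jae are adjacent, merging them into one block gives 2·(4)! = 48 arrangements.
So 120 − 48 = 72 arrangements keep them apart.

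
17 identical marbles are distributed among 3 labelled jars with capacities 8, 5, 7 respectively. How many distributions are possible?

Ignoring the caps, the number of non-negative solutions to x_1+…+x_3 = 17 is C(19,2) = 171.
Subtract solutions that violate a single cap (substitute x_i' = x_i − (cap_i+1)): x_1 ≥ 9 gives C(10,2) = 45; x_2 ≥ 6 gives C(13,2) = 78; x_3 ≥ 8 gives C(11,2) = 55. Together 178.
Add back pairs where two caps are both exceeded: 6 + 1 + 10 = 17.
By inclusion–exclusion the count is 171 − 178 + 17 = 10.

10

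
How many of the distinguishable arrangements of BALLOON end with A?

Fix A in the last position and arrange the remaining 6 letters.
Those 6 letters have L appearing twice and O appearing twice, giving (6)!/(2!·2!) = 180.

180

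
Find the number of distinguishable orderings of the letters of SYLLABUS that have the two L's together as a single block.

2520

Treat the 2 copies of L as a single block. The multiset to arrange is then {LL, A, B, S, S, U, Y}, 7 items in all.
That gives (7)!/(2!) = 2520 arrangements.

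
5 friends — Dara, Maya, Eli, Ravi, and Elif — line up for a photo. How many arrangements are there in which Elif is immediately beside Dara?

Glue Elif and Dara into one block (2 internal orders), leaving 4 units to arrange in a row.
That gives 2 × 4! = 2 × 24 = 48.

48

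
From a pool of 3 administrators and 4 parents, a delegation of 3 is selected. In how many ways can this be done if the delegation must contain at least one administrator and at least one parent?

With no constraint there are C(7,3) = 35 possible selections.
Subtract selections that omit an entire group: no administrators → C(4,3) = 4; no parents → C(3,3) = 1.
Both groups omitted at once is impossible, so 35 − 5 = 30.

30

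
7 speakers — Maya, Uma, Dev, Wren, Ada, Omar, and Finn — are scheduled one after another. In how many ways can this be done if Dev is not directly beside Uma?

3600

Of the 7! = 5040 arrangements, those with Dev and Uma adjacent number 2 × 6! = 1440 (treat the pair as a block with 2 internal orders).
So 5040 − 1440 = 3600 arrangements keep them apart.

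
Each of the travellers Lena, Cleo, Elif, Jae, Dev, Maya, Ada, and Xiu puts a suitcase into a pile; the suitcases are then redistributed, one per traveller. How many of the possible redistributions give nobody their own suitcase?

Count assignments avoiding every fixed point. For any j of the 8 travellers fixed to their own suitcase, the other 8−j can be arranged in (8−j)! ways.
By inclusion–exclusion this is Σ_{j=0}^{8} (−1)^j C(8,j)·(8−j)!.
Computing: 40320 − 40320 + 20160 − 6720 + 1680 − 336 + 56 − 8 + 1 = 14833.

14833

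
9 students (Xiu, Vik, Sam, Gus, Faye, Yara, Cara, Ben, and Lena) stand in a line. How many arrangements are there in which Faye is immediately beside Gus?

Glue Faye and Gus into one block (2 internal orders), leaving 8 units to arrange in a row.
That gives 2 × 8! = 2 × 40320 = 80640.

80640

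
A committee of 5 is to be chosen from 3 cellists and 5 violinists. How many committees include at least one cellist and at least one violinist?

Total 5-person selections from all 8: C(8,5) = 56.
Subtract selections that omit an entire group: no cellists → C(5,5) = 1; no violinists → C(3,5) = 0.
Both groups omitted at once is impossible, so 56 − 1 = 55.

55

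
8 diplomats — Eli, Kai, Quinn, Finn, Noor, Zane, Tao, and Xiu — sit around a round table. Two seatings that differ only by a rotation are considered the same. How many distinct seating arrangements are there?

5040

Fix one person's seat to break rotational symmetry; the remaining 7 people can be arranged in (7)! = 5040 ways.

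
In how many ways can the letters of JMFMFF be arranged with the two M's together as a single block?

Treat the 2 copies of M as a single block. The multiset to arrange is then {MM, F, F, F, J}, 5 items in all.
That gives (5)!/(3!) = 20 arrangements.

20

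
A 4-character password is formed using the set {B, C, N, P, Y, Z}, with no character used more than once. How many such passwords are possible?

With no repetition, fill the 4 characters in order: 6 choices, then 5, down to 3.
6 × 5 × 4 × 3 = 360.

360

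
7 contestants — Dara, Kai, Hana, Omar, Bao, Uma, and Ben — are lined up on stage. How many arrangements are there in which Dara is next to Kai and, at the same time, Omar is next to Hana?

480

Treat {Dara,Kai} as one block (2 orders) and {Omar,Hana} as another (2 orders).
That leaves 5 units to arrange: 2 × 2 × 5! = 4 × 120 = 480.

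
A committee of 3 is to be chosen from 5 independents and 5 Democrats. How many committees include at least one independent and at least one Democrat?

100

Total 3-person selections from all 10: C(10,3) = 120.
Subtract selections that omit an entire group: no independents → C(5,3) = 10; no Democrats → C(5,3) = 10.
Both groups omitted at once is impossible, so 120 − 20 = 100.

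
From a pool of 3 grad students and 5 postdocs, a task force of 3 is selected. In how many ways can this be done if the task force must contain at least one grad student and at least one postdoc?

45

Total 3-person selections from all 8: C(8,3) = 56.
Subtract selections that omit an entire group: no grad students → C(5,3) = 10; no postdocs → C(3,3) = 1.
Both groups omitted at once is impossible, so 56 − 11 = 45.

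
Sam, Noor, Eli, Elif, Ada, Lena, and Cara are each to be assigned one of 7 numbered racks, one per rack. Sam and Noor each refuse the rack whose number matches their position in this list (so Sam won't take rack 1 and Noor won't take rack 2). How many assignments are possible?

3720

Let Aᵢ (for i ∈ {1, 2}) be the placements that put person i in their forbidden rack. Any j of these fix j positions, leaving (7−j)! ways to fill the rest, and there are C(2,j) ways to pick which j.
By inclusion–exclusion, the number of valid placements is Σ_{j=0}^{2} (−1)^j C(2,j)·(7−j)!.
Computing: 5040 − 1440 + 120 = 3720.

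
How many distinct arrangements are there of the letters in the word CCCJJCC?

Letter multiplicities in CCCJJCC: C×5, J×2.
So there are 7! / (5!·2!) = 21 distinguishable arrangements.

21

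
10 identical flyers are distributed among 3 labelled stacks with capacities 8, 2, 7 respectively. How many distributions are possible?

21

Ignoring the caps, the number of non-negative solutions to x_1+…+x_3 = 10 is C(12,2) = 66.
Subtract solutions that violate a single cap (substitute x_i' = x_i − (cap_i+1)): x_1 ≥ 9 gives C(3,2) = 3; x_2 ≥ 3 gives C(9,2) = 36; x_3 ≥ 8 gives C(4,2) = 6. Together 45.
No two caps can be exceeded simultaneously, so the pair terms are all 0.
By inclusion–exclusion the count is 66 − 45 + 0 = 21.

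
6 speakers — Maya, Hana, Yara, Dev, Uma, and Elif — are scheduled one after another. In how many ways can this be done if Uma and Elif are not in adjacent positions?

480

Of the 6! = 720 arrangements, those with Uma and Elif adjacent number 2 × 5! = 240 (treat the pair as a block with 2 internal orders).
So 720 − 240 = 480 arrangements keep them apart.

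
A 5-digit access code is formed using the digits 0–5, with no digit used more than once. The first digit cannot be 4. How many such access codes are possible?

The first digit has 6−1 = 5 choices (anything except 4).
The remaining 4 digits are filled from the other 5 symbols without repetition: 5 × 4 × 3 × 2 = 120.
Total: 5 × 120 = 600.

600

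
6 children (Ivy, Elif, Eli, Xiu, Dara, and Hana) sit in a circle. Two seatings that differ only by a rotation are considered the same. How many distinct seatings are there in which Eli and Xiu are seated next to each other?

48

Glue Eli and Xiu into a block (2 internal orders). Seating 5 units around a circle gives (4)! arrangements.
So 2 × (4)! = 2 × 24 = 48.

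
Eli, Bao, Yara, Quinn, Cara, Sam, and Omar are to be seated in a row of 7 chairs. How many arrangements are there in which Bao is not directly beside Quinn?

3600

Of the 7! = 5040 arrangements, those with Bao and Quinn adjacent number 2 × 6! = 1440 (treat the pair as a block with 2 internal orders).
Complementary counting: 5040 − 1440 = 3600.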